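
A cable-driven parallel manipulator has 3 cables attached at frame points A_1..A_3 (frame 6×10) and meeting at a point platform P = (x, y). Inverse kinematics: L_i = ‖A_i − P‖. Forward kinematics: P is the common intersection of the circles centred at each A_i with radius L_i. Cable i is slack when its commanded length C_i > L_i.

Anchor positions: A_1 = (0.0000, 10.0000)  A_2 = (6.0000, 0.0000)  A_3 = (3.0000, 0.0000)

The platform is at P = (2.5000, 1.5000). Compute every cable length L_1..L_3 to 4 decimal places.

(8.8600, 3.8079, 1.5811)

L_1: Δ = A_1−P = (-2.5000, 8.5000) → ‖Δ‖ = √78.5000 = 8.8600
L_2: Δ = A_2−P = (3.5000, -1.5000) → ‖Δ‖ = √14.5000 = 3.8079
L_3: Δ = A_3−P = (0.5000, -1.5000) → ‖Δ‖ = √2.5000 = 1.5811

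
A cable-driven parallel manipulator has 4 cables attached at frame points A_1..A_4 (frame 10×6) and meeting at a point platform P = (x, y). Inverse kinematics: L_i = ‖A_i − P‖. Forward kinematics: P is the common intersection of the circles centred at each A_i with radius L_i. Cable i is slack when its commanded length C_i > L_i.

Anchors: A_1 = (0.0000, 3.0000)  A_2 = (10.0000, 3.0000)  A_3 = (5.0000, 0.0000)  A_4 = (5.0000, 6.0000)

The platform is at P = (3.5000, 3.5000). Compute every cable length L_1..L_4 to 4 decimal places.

(3.5355, 6.5192, 3.8079, 2.9155)

L_1 = √((0.0000−3.5000)² + (3.0000−3.5000)²) = 3.5355
L_2 = √((10.0000−3.5000)² + (3.0000−3.5000)²) = 6.5192
L_3 = √((5.0000−3.5000)² + (0.0000−3.5000)²) = 3.8079
L_4 = √((5.0000−3.5000)² + (6.0000−3.5000)²) = 2.9155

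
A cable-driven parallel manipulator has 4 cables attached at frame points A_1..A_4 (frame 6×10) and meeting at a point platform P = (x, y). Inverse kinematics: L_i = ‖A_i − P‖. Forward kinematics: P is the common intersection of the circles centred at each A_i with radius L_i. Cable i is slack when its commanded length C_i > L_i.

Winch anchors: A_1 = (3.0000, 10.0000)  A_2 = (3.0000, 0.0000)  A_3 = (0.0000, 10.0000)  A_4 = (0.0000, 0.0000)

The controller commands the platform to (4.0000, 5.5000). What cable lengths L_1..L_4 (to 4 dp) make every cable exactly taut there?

L_1: Δ = A_1−P = (-1.0000, 4.5000) → ‖Δ‖ = √21.2500 = 4.6098
L_2: Δ = A_2−P = (-1.0000, -5.5000) → ‖Δ‖ = √31.2500 = 5.5902
L_3: Δ = A_3−P = (-4.0000, 4.5000) → ‖Δ‖ = √36.2500 = 6.0208
L_4: Δ = A_4−P = (-4.0000, -5.5000) → ‖Δ‖ = √46.2500 = 6.8007

(4.6098, 5.5902, 6.0208, 6.8007)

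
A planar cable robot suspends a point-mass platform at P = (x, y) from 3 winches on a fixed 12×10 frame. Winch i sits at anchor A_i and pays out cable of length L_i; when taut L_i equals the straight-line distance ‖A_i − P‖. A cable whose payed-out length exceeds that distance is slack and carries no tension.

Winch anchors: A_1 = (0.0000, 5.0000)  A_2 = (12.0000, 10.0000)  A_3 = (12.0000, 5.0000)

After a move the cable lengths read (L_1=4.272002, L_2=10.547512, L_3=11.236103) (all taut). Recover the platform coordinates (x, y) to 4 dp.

circle eqns → linear via eq_j − eq_1; set q_j = A_j·A_j − L_j²
q_1 = 0.0000+25.0000−18.2500 = 6.7500
-24.0000·x − 10.0000·y = q_1−q_2 = -126.0000
-24.0000·x + 0.0000·y = q_1−q_3 = -36.0000
solve first two rows → x=1.5000, y=9.0000

(1.5000, 9.0000)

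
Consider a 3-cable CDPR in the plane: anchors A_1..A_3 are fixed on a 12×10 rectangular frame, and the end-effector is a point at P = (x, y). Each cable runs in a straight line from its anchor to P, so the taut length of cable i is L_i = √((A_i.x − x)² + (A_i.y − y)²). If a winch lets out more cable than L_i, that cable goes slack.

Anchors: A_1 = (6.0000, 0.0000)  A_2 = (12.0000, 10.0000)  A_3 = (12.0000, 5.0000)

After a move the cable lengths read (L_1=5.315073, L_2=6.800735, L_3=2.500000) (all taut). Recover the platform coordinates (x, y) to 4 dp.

(10.0000, 3.5000)

circle eqns → linear via eq_j − eq_1; set c_j = A_j·A_j − L_j²
c_1 = 36.0000+0.0000−28.2500 = 7.7500
-12.0000·x − 20.0000·y = c_1−c_2 = -190.0000
-12.0000·x − 10.0000·y = c_1−c_3 = -155.0000
solve first two rows → x=10.0000, y=3.5000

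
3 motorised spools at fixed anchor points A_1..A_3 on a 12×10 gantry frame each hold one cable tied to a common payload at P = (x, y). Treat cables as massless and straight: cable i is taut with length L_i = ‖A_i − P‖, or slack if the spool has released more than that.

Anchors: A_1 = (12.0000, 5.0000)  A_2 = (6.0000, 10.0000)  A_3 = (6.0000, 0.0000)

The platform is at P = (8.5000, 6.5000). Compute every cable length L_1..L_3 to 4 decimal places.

(3.8079, 4.3012, 6.9642)

L_1: Δ = A_1−P = (3.5000, -1.5000) → ‖Δ‖ = √14.5000 = 3.8079
L_2: Δ = A_2−P = (-2.5000, 3.5000) → ‖Δ‖ = √18.5000 = 4.3012
L_3: Δ = A_3−P = (-2.5000, -6.5000) → ‖Δ‖ = √48.5000 = 6.9642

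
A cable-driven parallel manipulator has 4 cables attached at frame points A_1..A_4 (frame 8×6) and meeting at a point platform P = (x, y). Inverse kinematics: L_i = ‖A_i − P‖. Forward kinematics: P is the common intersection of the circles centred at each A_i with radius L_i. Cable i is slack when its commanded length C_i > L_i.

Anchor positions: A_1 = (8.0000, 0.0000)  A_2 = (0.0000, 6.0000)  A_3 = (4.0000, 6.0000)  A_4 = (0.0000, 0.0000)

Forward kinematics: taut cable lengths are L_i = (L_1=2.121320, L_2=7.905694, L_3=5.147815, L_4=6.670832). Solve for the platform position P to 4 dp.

expand ‖A_i−P‖²=L_i² and subtract eq 1 (k_i ≔ ‖A_i‖²−L_i²)
k_1 = 64.0000+0.0000−4.5000 = 59.5000
eq1−eq2 → [16.0000  -12.0000]·P = 86.0000
eq1−eq3 → [8.0000  -12.0000]·P = 34.0000
eq1−eq4 → [16.0000  0.0000]·P = 104.0000
2×2 solve → P = (6.5000, 1.5000)
check cable 4: ‖A_4−P‖² = 44.5000 ≈ L_4² = 44.5000 ✓

(6.5000, 1.5000)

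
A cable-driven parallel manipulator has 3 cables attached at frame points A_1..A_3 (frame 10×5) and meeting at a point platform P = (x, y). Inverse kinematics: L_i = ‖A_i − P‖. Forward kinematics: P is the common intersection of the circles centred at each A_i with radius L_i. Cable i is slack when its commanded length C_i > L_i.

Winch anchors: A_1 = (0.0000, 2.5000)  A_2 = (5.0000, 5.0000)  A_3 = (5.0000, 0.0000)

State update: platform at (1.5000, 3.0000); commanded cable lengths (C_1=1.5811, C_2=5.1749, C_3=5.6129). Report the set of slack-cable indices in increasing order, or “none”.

2, 3

cable 1: √((-1.5000)²+(-0.5000)²)=1.5811, C_1=1.5811: taut
cable 2: √((3.5000)²+(2.0000)²)=4.0311, C_2=5.1749: slack
cable 3: √((3.5000)²+(-3.0000)²)=4.6098, C_3=5.6129: slack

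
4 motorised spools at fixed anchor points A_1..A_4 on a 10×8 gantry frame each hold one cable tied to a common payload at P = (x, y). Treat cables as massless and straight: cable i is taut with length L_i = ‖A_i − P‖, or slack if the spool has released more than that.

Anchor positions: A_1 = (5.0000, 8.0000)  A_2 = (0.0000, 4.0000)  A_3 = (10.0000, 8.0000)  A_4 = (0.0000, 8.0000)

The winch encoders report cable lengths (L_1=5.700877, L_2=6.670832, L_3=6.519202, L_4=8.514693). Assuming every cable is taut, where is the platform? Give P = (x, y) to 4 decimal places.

expand ‖A_i−P‖²=L_i² and subtract eq 1 (q_i ≔ ‖A_i‖²−L_i²)
q_1 = 25.0000+64.0000−32.5000 = 56.5000
eq1−eq2 → [10.0000  8.0000]·P = 85.0000
eq1−eq3 → [-10.0000  0.0000]·P = -65.0000
eq1−eq4 → [10.0000  0.0000]·P = 65.0000
2×2 solve → P = (6.5000, 2.5000)
check cable 4: ‖A_4−P‖² = 72.5000 ≈ L_4² = 72.5000 ✓

(6.5000, 2.5000)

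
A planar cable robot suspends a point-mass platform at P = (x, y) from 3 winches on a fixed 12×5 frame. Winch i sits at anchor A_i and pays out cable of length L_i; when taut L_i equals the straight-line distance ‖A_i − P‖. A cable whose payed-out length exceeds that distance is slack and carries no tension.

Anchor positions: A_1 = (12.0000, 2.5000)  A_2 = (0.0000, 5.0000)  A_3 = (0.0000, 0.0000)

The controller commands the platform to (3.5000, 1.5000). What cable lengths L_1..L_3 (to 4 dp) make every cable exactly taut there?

(8.5586, 4.9497, 3.8079)

L_1 = √((12.0000−3.5000)² + (2.5000−1.5000)²) = 8.5586
L_2 = √((0.0000−3.5000)² + (5.0000−1.5000)²) = 4.9497
L_3 = √((0.0000−3.5000)² + (0.0000−1.5000)²) = 3.8079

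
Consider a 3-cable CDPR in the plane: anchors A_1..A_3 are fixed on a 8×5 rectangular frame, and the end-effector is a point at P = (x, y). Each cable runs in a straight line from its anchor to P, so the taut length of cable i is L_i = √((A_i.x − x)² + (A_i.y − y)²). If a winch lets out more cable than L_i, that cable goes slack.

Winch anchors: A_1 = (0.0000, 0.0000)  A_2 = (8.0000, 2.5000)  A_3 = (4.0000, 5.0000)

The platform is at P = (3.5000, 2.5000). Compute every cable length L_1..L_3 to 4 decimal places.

(4.3012, 4.5000, 2.5495)

cable 1: Δx=-3.5000, Δy=-2.5000; L_1 = √(Δx²+Δy²) = 4.3012
cable 2: Δx=4.5000, Δy=0.0000; L_2 = √(Δx²+Δy²) = 4.5000
cable 3: Δx=0.5000, Δy=2.5000; L_3 = √(Δx²+Δy²) = 2.5495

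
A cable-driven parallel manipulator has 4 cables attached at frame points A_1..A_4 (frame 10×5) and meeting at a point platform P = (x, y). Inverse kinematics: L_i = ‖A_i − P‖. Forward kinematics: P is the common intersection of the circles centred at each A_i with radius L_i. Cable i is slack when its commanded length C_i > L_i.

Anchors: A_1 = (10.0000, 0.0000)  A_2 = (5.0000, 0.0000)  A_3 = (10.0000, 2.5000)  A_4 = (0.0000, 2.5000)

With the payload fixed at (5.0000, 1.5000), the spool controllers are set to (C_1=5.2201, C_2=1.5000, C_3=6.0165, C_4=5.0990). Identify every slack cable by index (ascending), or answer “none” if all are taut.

3

i=1: geometric 5.2202 vs commanded 5.2201 ⇒ taut
i=2: geometric 1.5000 vs commanded 1.5000 ⇒ taut
i=3: geometric 5.0990 vs commanded 6.0165 ⇒ slack
i=4: geometric 5.0990 vs commanded 5.0990 ⇒ taut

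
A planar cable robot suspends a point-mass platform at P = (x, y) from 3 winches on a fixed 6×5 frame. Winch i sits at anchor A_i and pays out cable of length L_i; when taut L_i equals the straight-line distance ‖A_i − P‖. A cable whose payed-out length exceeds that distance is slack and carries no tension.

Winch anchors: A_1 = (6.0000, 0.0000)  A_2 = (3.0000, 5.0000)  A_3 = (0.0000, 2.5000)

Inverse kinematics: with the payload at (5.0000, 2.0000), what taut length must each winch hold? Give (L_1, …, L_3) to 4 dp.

L_1: Δ = A_1−P = (1.0000, -2.0000) → ‖Δ‖ = √5.0000 = 2.2361
L_2: Δ = A_2−P = (-2.0000, 3.0000) → ‖Δ‖ = √13.0000 = 3.6056
L_3: Δ = A_3−P = (-5.0000, 0.5000) → ‖Δ‖ = √25.2500 = 5.0249

(2.2361, 3.6056, 5.0249)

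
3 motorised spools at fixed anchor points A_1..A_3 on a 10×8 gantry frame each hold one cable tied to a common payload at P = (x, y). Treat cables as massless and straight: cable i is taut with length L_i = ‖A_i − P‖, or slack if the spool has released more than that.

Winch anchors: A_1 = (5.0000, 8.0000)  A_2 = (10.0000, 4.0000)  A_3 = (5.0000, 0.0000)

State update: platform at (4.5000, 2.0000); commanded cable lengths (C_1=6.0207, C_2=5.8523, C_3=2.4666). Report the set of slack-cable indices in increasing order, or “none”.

i=1: geometric 6.0208 vs commanded 6.0207 ⇒ taut
i=2: geometric 5.8523 vs commanded 5.8523 ⇒ taut
i=3: geometric 2.0616 vs commanded 2.4666 ⇒ slack

3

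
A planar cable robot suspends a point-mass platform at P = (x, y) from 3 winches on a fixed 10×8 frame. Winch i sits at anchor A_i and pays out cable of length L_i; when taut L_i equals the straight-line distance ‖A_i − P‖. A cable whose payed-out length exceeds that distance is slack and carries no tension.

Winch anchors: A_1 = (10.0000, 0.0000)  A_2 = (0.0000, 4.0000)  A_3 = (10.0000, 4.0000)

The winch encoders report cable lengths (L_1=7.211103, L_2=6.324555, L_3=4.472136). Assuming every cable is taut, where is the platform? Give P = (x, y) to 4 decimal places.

circle eqns → linear via eq_j − eq_1; set c_j = A_j·A_j − L_j²
c_1 = 100.0000+0.0000−52.0000 = 48.0000
20.0000·x − 8.0000·y = c_1−c_2 = 72.0000
0.0000·x − 8.0000·y = c_1−c_3 = -48.0000
solve first two rows → x=6.0000, y=6.0000

(6.0000, 6.0000)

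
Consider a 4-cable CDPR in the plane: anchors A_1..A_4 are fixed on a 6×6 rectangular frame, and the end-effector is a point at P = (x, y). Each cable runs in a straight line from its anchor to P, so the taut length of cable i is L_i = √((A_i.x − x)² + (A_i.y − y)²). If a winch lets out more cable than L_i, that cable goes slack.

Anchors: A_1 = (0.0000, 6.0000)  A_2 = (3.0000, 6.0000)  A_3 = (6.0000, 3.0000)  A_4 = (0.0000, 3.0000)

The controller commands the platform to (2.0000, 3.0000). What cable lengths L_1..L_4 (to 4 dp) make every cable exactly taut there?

cable 1: Δx=-2.0000, Δy=3.0000; L_1 = √(Δx²+Δy²) = 3.6056
cable 2: Δx=1.0000, Δy=3.0000; L_2 = √(Δx²+Δy²) = 3.1623
cable 3: Δx=4.0000, Δy=0.0000; L_3 = √(Δx²+Δy²) = 4.0000
cable 4: Δx=-2.0000, Δy=0.0000; L_4 = √(Δx²+Δy²) = 2.0000

(3.6056, 3.1623, 4.0000, 2.0000)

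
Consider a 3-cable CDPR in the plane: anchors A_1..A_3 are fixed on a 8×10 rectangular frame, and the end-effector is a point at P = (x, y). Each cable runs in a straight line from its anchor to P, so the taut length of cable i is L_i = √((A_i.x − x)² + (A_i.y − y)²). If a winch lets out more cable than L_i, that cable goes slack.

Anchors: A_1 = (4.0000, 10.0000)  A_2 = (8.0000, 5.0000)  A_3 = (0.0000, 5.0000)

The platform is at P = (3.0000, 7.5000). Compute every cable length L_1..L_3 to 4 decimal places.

L_1 = √((4.0000−3.0000)² + (10.0000−7.5000)²) = 2.6926
L_2 = √((8.0000−3.0000)² + (5.0000−7.5000)²) = 5.5902
L_3 = √((0.0000−3.0000)² + (5.0000−7.5000)²) = 3.9051

(2.6926, 5.5902, 3.9051)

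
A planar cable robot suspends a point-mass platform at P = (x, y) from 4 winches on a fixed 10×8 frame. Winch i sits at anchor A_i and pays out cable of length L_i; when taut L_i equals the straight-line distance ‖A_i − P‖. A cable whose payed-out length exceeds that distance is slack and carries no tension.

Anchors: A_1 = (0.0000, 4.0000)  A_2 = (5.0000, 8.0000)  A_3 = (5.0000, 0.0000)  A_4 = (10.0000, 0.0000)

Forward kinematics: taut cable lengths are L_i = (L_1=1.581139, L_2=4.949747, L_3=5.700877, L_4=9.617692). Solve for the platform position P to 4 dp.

(1.5000, 4.5000)

circle eqns → linear via eq_j − eq_1; set c_j = A_j·A_j − L_j²
c_1 = 0.0000+16.0000−2.5000 = 13.5000
-10.0000·x − 8.0000·y = c_1−c_2 = -51.0000
-10.0000·x + 8.0000·y = c_1−c_3 = 21.0000
-20.0000·x + 8.0000·y = c_1−c_4 = 6.0000
solve first two rows → x=1.5000, y=4.5000
check cable 4: ‖A_4−P‖² = 92.5000 ≈ L_4² = 92.5000 ✓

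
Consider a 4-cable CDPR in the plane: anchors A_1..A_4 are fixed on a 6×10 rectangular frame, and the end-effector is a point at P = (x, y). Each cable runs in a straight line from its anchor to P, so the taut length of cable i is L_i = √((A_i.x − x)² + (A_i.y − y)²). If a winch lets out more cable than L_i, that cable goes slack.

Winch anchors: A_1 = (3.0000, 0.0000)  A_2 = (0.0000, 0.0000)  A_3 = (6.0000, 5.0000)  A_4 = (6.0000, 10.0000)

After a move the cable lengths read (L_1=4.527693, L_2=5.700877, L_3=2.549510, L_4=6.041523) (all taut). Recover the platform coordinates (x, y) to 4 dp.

(3.5000, 4.5000)

each cable: (A_i−P)·(A_i−P) = L_i²; let k_i = ‖A_i‖²−L_i²
k_1 = 9.0000+0.0000−20.5000 = -11.5000
row 1: 6.0000x + 0.0000y = 21.0000  (k_2=-32.5000)
row 2: -6.0000x − 10.0000y = -66.0000  (k_3=54.5000)
row 3: -6.0000x − 20.0000y = -111.0000  (k_4=99.5000)
Cramer on rows 1–2 → x = 3.5000, y = 4.5000
check cable 4: ‖A_4−P‖² = 36.5000 ≈ L_4² = 36.5000 ✓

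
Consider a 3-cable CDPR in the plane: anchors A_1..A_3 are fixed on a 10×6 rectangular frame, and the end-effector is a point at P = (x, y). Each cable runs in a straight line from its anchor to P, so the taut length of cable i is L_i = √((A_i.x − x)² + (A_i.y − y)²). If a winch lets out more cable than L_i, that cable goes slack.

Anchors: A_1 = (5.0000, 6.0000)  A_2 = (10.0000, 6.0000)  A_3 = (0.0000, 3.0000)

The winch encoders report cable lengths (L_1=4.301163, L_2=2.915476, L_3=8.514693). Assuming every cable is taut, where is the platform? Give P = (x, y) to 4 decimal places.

expand ‖A_i−P‖²=L_i² and subtract eq 1 (k_i ≔ ‖A_i‖²−L_i²)
k_1 = 25.0000+36.0000−18.5000 = 42.5000
eq1−eq2 → [-10.0000  0.0000]·P = -85.0000
eq1−eq3 → [10.0000  6.0000]·P = 106.0000
2×2 solve → P = (8.5000, 3.5000)

(8.5000, 3.5000)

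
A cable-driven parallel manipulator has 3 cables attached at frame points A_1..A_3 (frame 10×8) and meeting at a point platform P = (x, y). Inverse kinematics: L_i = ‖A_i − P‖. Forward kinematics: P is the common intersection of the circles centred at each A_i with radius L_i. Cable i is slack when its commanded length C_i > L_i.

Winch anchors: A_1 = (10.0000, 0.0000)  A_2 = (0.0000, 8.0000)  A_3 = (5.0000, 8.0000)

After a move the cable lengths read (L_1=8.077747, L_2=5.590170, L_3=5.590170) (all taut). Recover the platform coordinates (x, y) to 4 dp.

(2.5000, 3.0000)

circle eqns → linear via eq_j − eq_1; set k_j = A_j·A_j − L_j²
k_1 = 100.0000+0.0000−65.2500 = 34.7500
20.0000·x − 16.0000·y = k_1−k_2 = 2.0000
10.0000·x − 16.0000·y = k_1−k_3 = -23.0000
solve first two rows → x=2.5000, y=3.0000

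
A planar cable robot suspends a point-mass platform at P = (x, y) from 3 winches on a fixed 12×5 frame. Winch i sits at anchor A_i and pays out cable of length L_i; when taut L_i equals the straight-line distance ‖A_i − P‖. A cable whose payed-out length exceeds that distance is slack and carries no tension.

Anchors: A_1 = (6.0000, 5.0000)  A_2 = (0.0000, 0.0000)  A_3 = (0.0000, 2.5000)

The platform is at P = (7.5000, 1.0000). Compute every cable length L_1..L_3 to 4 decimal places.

(4.2720, 7.5664, 7.6485)

L_1 = √((6.0000−7.5000)² + (5.0000−1.0000)²) = 4.2720
L_2 = √((0.0000−7.5000)² + (0.0000−1.0000)²) = 7.5664
L_3 = √((0.0000−7.5000)² + (2.5000−1.0000)²) = 7.6485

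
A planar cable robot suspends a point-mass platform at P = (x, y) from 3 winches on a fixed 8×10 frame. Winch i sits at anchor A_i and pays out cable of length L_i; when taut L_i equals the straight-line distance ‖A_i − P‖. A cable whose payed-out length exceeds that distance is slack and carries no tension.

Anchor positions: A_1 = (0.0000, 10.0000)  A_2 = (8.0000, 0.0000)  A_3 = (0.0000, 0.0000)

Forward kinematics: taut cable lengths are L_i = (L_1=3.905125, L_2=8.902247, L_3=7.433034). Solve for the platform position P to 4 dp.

(2.5000, 7.0000)

expand ‖A_i−P‖²=L_i² and subtract eq 1 (c_i ≔ ‖A_i‖²−L_i²)
c_1 = 0.0000+100.0000−15.2500 = 84.7500
eq1−eq2 → [-16.0000  20.0000]·P = 100.0000
eq1−eq3 → [0.0000  20.0000]·P = 140.0000
2×2 solve → P = (2.5000, 7.0000)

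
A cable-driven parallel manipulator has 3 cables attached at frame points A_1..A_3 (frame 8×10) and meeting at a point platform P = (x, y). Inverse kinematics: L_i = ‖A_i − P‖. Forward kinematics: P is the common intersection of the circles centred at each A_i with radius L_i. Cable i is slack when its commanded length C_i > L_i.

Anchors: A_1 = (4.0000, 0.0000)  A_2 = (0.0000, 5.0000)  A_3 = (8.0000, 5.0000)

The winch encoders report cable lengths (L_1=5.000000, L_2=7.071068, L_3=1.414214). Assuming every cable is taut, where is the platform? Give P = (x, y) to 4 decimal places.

circle eqns → linear via eq_j − eq_1; set q_j = A_j·A_j − L_j²
q_1 = 16.0000+0.0000−25.0000 = -9.0000
8.0000·x − 10.0000·y = q_1−q_2 = 16.0000
-8.0000·x − 10.0000·y = q_1−q_3 = -96.0000
solve first two rows → x=7.0000, y=4.0000

(7.0000, 4.0000)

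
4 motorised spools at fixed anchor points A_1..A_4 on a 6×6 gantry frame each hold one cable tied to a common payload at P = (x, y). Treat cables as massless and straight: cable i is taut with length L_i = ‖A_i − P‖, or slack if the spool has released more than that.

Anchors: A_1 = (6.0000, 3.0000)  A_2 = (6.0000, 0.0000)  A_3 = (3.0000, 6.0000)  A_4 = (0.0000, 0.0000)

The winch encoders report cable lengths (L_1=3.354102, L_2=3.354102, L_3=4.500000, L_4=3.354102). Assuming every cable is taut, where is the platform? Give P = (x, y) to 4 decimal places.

(3.0000, 1.5000)

each cable: (A_i−P)·(A_i−P) = L_i²; let c_i = ‖A_i‖²−L_i²
c_1 = 36.0000+9.0000−11.2500 = 33.7500
row 1: 0.0000x + 6.0000y = 9.0000  (c_2=24.7500)
row 2: 6.0000x − 6.0000y = 9.0000  (c_3=24.7500)
row 3: 12.0000x + 6.0000y = 45.0000  (c_4=-11.2500)
Cramer on rows 1–2 → x = 3.0000, y = 1.5000
check cable 4: ‖A_4−P‖² = 11.2500 ≈ L_4² = 11.2500 ✓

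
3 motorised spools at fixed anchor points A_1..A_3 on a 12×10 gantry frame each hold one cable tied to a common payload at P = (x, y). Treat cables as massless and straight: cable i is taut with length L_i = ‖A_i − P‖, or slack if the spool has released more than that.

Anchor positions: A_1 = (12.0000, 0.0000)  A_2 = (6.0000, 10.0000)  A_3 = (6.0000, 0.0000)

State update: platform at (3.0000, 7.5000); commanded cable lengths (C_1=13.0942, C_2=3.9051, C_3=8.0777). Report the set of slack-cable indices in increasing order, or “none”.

1

cable 1: √((9.0000)²+(-7.5000)²)=11.7154, C_1=13.0942: slack
cable 2: √((3.0000)²+(2.5000)²)=3.9051, C_2=3.9051: taut
cable 3: √((3.0000)²+(-7.5000)²)=8.0777, C_3=8.0777: taut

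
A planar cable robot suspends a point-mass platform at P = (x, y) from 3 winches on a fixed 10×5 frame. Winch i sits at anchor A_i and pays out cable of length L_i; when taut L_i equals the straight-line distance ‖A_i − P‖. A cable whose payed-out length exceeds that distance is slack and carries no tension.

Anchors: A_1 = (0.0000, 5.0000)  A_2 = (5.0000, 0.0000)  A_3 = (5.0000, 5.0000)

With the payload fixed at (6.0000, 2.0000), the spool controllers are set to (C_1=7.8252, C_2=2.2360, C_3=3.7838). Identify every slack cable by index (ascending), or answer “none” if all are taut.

cable 1: √((-6.0000)²+(3.0000)²)=6.7082, C_1=7.8252: slack
cable 2: √((-1.0000)²+(-2.0000)²)=2.2361, C_2=2.2360: taut
cable 3: √((-1.0000)²+(3.0000)²)=3.1623, C_3=3.7838: slack

1, 3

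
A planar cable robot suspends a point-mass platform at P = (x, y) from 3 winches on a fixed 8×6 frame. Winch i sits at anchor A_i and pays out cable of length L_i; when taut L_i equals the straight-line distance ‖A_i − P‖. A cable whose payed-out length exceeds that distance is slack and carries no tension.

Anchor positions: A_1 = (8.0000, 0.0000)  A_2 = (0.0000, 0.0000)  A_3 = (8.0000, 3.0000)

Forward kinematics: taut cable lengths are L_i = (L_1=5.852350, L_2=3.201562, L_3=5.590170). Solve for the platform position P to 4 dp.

circle eqns → linear via eq_j − eq_1; set q_j = A_j·A_j − L_j²
q_1 = 64.0000+0.0000−34.2500 = 29.7500
16.0000·x + 0.0000·y = q_1−q_2 = 40.0000
0.0000·x − 6.0000·y = q_1−q_3 = -12.0000
solve first two rows → x=2.5000, y=2.0000

(2.5000, 2.0000)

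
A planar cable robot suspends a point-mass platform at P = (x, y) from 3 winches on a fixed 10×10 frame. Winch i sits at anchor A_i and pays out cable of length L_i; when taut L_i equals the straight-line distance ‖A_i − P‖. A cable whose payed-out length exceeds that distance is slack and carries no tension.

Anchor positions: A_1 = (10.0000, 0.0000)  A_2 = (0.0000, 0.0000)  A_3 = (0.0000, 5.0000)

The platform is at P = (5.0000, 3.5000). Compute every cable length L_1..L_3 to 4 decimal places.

cable 1: Δx=5.0000, Δy=-3.5000; L_1 = √(Δx²+Δy²) = 6.1033
cable 2: Δx=-5.0000, Δy=-3.5000; L_2 = √(Δx²+Δy²) = 6.1033
cable 3: Δx=-5.0000, Δy=1.5000; L_3 = √(Δx²+Δy²) = 5.2202

(6.1033, 6.1033, 5.2202)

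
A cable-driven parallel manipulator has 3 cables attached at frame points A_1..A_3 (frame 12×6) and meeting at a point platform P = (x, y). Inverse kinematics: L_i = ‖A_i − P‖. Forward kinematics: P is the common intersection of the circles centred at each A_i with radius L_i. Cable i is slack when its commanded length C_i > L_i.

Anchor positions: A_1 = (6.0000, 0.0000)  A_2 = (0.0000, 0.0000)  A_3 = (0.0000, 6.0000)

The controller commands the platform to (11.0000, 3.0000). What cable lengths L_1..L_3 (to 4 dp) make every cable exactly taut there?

(5.8310, 11.4018, 11.4018)

cable 1: Δx=-5.0000, Δy=-3.0000; L_1 = √(Δx²+Δy²) = 5.8310
cable 2: Δx=-11.0000, Δy=-3.0000; L_2 = √(Δx²+Δy²) = 11.4018
cable 3: Δx=-11.0000, Δy=3.0000; L_3 = √(Δx²+Δy²) = 11.4018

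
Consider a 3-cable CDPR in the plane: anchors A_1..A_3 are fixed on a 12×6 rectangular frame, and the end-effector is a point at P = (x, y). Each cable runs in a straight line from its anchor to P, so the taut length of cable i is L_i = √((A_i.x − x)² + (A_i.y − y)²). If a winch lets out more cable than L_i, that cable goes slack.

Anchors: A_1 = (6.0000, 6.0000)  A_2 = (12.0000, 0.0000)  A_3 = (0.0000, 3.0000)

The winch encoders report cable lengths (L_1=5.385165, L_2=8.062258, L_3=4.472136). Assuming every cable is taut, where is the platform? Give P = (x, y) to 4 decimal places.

each cable: (A_i−P)·(A_i−P) = L_i²; let c_i = ‖A_i‖²−L_i²
c_1 = 36.0000+36.0000−29.0000 = 43.0000
row 1: -12.0000x + 12.0000y = -36.0000  (c_2=79.0000)
row 2: 12.0000x + 6.0000y = 54.0000  (c_3=-11.0000)
Cramer on rows 1–2 → x = 4.0000, y = 1.0000

(4.0000, 1.0000)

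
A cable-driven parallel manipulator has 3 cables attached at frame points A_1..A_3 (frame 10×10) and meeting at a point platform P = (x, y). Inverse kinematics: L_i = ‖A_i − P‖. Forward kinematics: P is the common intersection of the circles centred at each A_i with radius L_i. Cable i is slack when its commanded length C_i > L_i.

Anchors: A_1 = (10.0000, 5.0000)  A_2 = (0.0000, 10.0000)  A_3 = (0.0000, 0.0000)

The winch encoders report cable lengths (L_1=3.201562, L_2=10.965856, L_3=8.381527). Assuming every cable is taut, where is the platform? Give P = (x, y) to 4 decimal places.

(8.0000, 2.5000)

expand ‖A_i−P‖²=L_i² and subtract eq 1 (k_i ≔ ‖A_i‖²−L_i²)
k_1 = 100.0000+25.0000−10.2500 = 114.7500
eq1−eq2 → [20.0000  -10.0000]·P = 135.0000
eq1−eq3 → [20.0000  10.0000]·P = 185.0000
2×2 solve → P = (8.0000, 2.5000)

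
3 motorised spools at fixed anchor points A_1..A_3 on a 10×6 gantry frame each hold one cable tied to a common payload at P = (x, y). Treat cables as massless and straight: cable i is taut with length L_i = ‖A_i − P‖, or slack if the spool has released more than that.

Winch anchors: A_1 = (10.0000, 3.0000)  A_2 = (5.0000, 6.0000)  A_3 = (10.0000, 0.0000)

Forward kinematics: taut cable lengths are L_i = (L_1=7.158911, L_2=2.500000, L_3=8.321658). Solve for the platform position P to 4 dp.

(3.0000, 4.5000)

circle eqns → linear via eq_j − eq_1; set q_j = A_j·A_j − L_j²
q_1 = 100.0000+9.0000−51.2500 = 57.7500
10.0000·x − 6.0000·y = q_1−q_2 = 3.0000
0.0000·x + 6.0000·y = q_1−q_3 = 27.0000
solve first two rows → x=3.0000, y=4.5000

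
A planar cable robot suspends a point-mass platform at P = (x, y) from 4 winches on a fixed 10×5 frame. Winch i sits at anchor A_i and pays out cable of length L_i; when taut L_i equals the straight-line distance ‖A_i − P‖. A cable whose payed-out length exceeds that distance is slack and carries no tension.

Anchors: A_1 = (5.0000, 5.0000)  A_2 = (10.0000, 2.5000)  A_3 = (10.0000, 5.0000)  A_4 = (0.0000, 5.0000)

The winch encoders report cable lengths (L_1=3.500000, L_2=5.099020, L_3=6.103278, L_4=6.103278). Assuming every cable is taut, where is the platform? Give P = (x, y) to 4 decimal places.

(5.0000, 1.5000)

expand ‖A_i−P‖²=L_i² and subtract eq 1 (q_i ≔ ‖A_i‖²−L_i²)
q_1 = 25.0000+25.0000−12.2500 = 37.7500
eq1−eq2 → [-10.0000  5.0000]·P = -42.5000
eq1−eq3 → [-10.0000  0.0000]·P = -50.0000
eq1−eq4 → [10.0000  0.0000]·P = 50.0000
2×2 solve → P = (5.0000, 1.5000)
check cable 4: ‖A_4−P‖² = 37.2500 ≈ L_4² = 37.2500 ✓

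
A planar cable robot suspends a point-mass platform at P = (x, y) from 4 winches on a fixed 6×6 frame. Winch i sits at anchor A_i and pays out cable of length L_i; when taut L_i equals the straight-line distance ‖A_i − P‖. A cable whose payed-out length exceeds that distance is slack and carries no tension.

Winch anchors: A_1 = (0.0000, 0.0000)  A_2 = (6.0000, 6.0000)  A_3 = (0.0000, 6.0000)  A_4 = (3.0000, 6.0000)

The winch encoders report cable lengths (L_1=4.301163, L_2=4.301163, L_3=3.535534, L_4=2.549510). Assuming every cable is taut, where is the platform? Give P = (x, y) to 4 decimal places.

(2.5000, 3.5000)

each cable: (A_i−P)·(A_i−P) = L_i²; let q_i = ‖A_i‖²−L_i²
q_1 = 0.0000+0.0000−18.5000 = -18.5000
row 1: -12.0000x − 12.0000y = -72.0000  (q_2=53.5000)
row 2: 0.0000x − 12.0000y = -42.0000  (q_3=23.5000)
row 3: -6.0000x − 12.0000y = -57.0000  (q_4=38.5000)
Cramer on rows 1–2 → x = 2.5000, y = 3.5000
check cable 4: ‖A_4−P‖² = 6.5000 ≈ L_4² = 6.5000 ✓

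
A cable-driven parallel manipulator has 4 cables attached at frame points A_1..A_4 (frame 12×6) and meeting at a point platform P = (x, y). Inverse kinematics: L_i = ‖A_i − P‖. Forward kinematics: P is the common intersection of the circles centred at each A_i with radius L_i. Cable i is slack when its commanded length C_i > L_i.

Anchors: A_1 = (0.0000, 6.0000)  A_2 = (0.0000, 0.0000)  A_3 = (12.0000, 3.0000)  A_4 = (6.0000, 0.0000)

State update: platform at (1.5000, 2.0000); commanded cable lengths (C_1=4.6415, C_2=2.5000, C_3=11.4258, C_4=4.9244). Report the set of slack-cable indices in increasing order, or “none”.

1, 3

cable 1: √((-1.5000)²+(4.0000)²)=4.2720, C_1=4.6415: slack
cable 2: √((-1.5000)²+(-2.0000)²)=2.5000, C_2=2.5000: taut
cable 3: √((10.5000)²+(1.0000)²)=10.5475, C_3=11.4258: slack
cable 4: √((4.5000)²+(-2.0000)²)=4.9244, C_4=4.9244: taut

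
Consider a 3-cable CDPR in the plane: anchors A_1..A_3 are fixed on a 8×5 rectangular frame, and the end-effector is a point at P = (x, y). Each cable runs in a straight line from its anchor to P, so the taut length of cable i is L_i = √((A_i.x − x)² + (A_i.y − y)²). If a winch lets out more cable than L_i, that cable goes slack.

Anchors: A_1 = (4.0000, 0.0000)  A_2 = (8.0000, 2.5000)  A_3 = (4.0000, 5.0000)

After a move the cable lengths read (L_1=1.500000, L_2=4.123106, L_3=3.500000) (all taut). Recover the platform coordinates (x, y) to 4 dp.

(4.0000, 1.5000)

circle eqns → linear via eq_j − eq_1; set c_j = A_j·A_j − L_j²
c_1 = 16.0000+0.0000−2.2500 = 13.7500
-8.0000·x − 5.0000·y = c_1−c_2 = -39.5000
0.0000·x − 10.0000·y = c_1−c_3 = -15.0000
solve first two rows → x=4.0000, y=1.5000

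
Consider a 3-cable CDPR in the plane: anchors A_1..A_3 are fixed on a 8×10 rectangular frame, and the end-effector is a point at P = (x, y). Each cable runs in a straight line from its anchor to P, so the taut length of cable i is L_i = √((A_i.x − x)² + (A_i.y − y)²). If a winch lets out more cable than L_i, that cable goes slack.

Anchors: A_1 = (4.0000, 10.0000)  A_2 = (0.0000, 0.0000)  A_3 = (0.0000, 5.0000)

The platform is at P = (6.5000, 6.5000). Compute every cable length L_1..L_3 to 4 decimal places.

(4.3012, 9.1924, 6.6708)

cable 1: Δx=-2.5000, Δy=3.5000; L_1 = √(Δx²+Δy²) = 4.3012
cable 2: Δx=-6.5000, Δy=-6.5000; L_2 = √(Δx²+Δy²) = 9.1924
cable 3: Δx=-6.5000, Δy=-1.5000; L_3 = √(Δx²+Δy²) = 6.6708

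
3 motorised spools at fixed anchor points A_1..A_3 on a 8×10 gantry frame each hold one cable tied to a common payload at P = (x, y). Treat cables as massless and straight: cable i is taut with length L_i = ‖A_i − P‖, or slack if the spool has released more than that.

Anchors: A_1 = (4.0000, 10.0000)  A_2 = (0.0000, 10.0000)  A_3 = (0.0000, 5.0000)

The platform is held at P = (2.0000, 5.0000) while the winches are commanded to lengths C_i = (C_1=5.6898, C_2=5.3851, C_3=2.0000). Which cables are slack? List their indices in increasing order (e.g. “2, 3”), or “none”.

cable 1: L_1 = ‖A_1−P‖ = 5.3852;  C_1 = 5.6898 → slack
cable 2: L_2 = ‖A_2−P‖ = 5.3852;  C_2 = 5.3851 → taut
cable 3: L_3 = ‖A_3−P‖ = 2.0000;  C_3 = 2.0000 → taut

1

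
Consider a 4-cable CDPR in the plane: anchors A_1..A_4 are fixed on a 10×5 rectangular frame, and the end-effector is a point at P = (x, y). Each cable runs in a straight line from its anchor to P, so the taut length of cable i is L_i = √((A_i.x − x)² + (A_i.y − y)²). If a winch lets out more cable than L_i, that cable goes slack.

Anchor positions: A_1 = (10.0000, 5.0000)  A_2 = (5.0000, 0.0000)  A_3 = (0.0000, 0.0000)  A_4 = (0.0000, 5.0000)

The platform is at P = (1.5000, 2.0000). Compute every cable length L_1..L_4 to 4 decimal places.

cable 1: Δx=8.5000, Δy=3.0000; L_1 = √(Δx²+Δy²) = 9.0139
cable 2: Δx=3.5000, Δy=-2.0000; L_2 = √(Δx²+Δy²) = 4.0311
cable 3: Δx=-1.5000, Δy=-2.0000; L_3 = √(Δx²+Δy²) = 2.5000
cable 4: Δx=-1.5000, Δy=3.0000; L_4 = √(Δx²+Δy²) = 3.3541

(9.0139, 4.0311, 2.5000, 3.3541)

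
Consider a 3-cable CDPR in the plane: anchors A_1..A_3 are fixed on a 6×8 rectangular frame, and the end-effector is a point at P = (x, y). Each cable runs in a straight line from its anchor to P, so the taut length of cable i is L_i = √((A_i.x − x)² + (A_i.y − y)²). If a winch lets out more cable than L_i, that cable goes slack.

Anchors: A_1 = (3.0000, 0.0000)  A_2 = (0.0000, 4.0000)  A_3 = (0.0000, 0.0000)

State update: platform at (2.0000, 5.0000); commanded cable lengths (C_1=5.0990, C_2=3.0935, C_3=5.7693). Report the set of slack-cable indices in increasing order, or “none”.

2, 3

cable 1: √((1.0000)²+(-5.0000)²)=5.0990, C_1=5.0990: taut
cable 2: √((-2.0000)²+(-1.0000)²)=2.2361, C_2=3.0935: slack
cable 3: √((-2.0000)²+(-5.0000)²)=5.3852, C_3=5.7693: slack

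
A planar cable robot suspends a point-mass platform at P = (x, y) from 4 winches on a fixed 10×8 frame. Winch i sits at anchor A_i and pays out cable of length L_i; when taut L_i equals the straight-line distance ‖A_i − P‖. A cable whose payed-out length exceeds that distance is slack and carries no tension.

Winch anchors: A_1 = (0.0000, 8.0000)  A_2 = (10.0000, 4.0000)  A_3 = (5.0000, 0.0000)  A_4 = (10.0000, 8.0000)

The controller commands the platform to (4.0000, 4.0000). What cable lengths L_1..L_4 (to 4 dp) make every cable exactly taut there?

(5.6569, 6.0000, 4.1231, 7.2111)

L_1 = √((0.0000−4.0000)² + (8.0000−4.0000)²) = 5.6569
L_2 = √((10.0000−4.0000)² + (4.0000−4.0000)²) = 6.0000
L_3 = √((5.0000−4.0000)² + (0.0000−4.0000)²) = 4.1231
L_4 = √((10.0000−4.0000)² + (8.0000−4.0000)²) = 7.2111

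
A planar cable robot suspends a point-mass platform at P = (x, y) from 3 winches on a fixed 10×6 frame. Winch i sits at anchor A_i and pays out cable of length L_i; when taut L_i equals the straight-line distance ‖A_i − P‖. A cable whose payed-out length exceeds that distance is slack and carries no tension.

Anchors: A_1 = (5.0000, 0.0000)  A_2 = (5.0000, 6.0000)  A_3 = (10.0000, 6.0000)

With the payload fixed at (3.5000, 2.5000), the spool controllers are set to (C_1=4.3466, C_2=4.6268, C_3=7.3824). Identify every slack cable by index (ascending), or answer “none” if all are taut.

i=1: geometric 2.9155 vs commanded 4.3466 ⇒ slack
i=2: geometric 3.8079 vs commanded 4.6268 ⇒ slack
i=3: geometric 7.3824 vs commanded 7.3824 ⇒ taut

1, 2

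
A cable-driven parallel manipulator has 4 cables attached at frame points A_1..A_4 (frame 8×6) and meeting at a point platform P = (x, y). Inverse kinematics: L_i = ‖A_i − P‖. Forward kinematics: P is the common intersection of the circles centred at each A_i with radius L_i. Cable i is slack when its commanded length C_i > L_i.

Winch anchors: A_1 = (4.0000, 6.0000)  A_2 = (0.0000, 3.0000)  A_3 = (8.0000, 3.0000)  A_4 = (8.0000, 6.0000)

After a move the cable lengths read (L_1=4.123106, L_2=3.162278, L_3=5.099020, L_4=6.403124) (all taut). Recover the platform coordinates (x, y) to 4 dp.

(3.0000, 2.0000)

circle eqns → linear via eq_j − eq_1; set k_j = A_j·A_j − L_j²
k_1 = 16.0000+36.0000−17.0000 = 35.0000
8.0000·x + 6.0000·y = k_1−k_2 = 36.0000
-8.0000·x + 6.0000·y = k_1−k_3 = -12.0000
-8.0000·x + 0.0000·y = k_1−k_4 = -24.0000
solve first two rows → x=3.0000, y=2.0000
check cable 4: ‖A_4−P‖² = 41.0000 ≈ L_4² = 41.0000 ✓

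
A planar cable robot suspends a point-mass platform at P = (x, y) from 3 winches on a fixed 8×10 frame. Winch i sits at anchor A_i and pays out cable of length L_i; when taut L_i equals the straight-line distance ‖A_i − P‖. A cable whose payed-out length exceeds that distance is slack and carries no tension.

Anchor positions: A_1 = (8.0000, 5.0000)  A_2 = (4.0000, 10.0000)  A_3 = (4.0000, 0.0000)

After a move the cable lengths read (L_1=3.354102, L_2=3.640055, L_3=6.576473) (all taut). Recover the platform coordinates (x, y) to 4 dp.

(5.0000, 6.5000)

expand ‖A_i−P‖²=L_i² and subtract eq 1 (q_i ≔ ‖A_i‖²−L_i²)
q_1 = 64.0000+25.0000−11.2500 = 77.7500
eq1−eq2 → [8.0000  -10.0000]·P = -25.0000
eq1−eq3 → [8.0000  10.0000]·P = 105.0000
2×2 solve → P = (5.0000, 6.5000)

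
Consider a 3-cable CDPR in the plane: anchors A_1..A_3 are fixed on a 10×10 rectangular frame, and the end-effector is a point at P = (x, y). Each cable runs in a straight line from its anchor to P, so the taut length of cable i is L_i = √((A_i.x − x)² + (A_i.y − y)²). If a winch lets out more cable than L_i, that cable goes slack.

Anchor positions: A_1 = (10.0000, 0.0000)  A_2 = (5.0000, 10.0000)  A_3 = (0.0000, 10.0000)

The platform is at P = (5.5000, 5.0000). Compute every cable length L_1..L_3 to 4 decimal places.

(6.7268, 5.0249, 7.4330)

L_1: Δ = A_1−P = (4.5000, -5.0000) → ‖Δ‖ = √45.2500 = 6.7268
L_2: Δ = A_2−P = (-0.5000, 5.0000) → ‖Δ‖ = √25.2500 = 5.0249
L_3: Δ = A_3−P = (-5.5000, 5.0000) → ‖Δ‖ = √55.2500 = 7.4330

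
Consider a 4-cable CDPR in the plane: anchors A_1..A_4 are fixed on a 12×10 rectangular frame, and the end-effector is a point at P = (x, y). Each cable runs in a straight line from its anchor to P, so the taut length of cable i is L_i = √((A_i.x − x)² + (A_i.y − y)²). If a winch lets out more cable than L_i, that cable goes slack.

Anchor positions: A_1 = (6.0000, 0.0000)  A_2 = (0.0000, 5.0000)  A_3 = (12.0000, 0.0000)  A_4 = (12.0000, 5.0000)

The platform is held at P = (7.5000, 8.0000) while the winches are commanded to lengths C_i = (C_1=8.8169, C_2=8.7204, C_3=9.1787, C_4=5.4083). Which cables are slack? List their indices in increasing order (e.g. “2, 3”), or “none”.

cable 1: L_1 = ‖A_1−P‖ = 8.1394;  C_1 = 8.8169 → slack
cable 2: L_2 = ‖A_2−P‖ = 8.0777;  C_2 = 8.7204 → slack
cable 3: L_3 = ‖A_3−P‖ = 9.1788;  C_3 = 9.1787 → taut
cable 4: L_4 = ‖A_4−P‖ = 5.4083;  C_4 = 5.4083 → taut

1, 2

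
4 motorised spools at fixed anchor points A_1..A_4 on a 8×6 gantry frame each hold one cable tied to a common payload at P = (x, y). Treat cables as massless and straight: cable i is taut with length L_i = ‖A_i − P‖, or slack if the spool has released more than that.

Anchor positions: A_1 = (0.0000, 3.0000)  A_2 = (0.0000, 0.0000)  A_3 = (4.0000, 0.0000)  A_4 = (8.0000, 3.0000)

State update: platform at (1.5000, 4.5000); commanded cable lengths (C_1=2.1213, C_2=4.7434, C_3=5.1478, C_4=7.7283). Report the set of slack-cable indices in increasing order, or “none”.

4

i=1: geometric 2.1213 vs commanded 2.1213 ⇒ taut
i=2: geometric 4.7434 vs commanded 4.7434 ⇒ taut
i=3: geometric 5.1478 vs commanded 5.1478 ⇒ taut
i=4: geometric 6.6708 vs commanded 7.7283 ⇒ slack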